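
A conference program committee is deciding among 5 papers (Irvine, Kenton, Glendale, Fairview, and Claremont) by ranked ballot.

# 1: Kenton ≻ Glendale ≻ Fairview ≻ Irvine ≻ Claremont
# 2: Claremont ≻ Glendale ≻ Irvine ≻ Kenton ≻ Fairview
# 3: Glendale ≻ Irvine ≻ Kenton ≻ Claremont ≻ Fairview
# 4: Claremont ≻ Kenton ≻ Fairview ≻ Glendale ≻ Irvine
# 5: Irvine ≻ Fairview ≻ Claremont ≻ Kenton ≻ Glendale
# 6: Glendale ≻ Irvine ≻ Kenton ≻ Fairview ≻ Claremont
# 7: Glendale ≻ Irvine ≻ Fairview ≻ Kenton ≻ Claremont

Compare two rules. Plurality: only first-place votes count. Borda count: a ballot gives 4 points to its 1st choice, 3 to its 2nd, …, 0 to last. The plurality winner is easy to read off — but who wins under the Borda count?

Plurality first-place counts: Irvine 1, Kenton 1, Glendale 3, Fairview 0, Claremont 2 → Glendale.
Borda totals: Irvine 16, Kenton 14, Glendale 19, Fairview 10, Claremont 11 → Glendale.

Glendale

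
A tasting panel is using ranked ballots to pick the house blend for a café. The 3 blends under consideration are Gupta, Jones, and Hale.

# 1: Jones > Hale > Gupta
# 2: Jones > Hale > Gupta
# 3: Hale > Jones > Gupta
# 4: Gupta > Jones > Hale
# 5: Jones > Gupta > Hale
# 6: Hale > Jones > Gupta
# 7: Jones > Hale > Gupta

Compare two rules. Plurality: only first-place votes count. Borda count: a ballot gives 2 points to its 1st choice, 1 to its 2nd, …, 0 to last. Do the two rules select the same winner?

Yes

Plurality first-place counts: Gupta 1, Jones 4, Hale 2 → Jones.
Borda totals: Gupta 3, Jones 11, Hale 7 → Jones.
The two rules agree on Jones.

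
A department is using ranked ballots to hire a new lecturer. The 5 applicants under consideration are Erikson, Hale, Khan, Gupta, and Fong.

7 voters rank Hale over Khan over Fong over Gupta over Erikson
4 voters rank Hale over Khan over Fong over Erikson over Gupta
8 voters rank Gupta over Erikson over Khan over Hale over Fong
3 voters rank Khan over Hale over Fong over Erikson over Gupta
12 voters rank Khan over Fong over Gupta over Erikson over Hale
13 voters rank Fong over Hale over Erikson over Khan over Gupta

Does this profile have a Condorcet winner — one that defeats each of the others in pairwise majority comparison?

Head-to-head results (47 voters total):
Erikson vs Hale: Hale wins 27–20.
Erikson vs Khan: Khan wins 26–21.
Erikson vs Gupta: Gupta wins 27–20.
Erikson vs Fong: Fong wins 39–8.
Hale vs Khan: Hale wins 24–23.
Hale vs Gupta: Hale wins 27–20.
Hale vs Fong: Fong wins 25–22.
Khan vs Gupta: Khan wins 39–8.
Khan vs Fong: Khan wins 34–13.
Gupta vs Fong: Fong wins 39–8.
No candidate beats all others: Hale beats Khan beats Fong beats Hale, a majority cycle.

No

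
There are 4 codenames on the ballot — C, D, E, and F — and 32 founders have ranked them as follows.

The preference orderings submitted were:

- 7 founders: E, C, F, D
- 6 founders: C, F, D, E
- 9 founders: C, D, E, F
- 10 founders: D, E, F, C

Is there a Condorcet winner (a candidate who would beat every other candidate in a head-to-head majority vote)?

Head-to-head results (32 voters total):
C vs D: C wins 22–10.
C vs E: E wins 17–15.
C vs F: C wins 22–10.
D vs E: D wins 25–7.
D vs F: D wins 19–13.
E vs F: E wins 26–6.
No candidate beats all others: C beats D beats E beats C, a majority cycle.

No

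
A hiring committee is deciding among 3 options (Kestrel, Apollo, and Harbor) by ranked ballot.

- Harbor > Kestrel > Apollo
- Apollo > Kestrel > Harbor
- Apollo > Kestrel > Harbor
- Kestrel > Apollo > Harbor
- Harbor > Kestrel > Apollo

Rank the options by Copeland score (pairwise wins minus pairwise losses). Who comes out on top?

Kestrel

Pairwise results:
  Kestrel vs Apollo: Kestrel wins 3–2.
  Kestrel vs Harbor: Kestrel wins 3–2.
  Apollo vs Harbor: Apollo wins 3–2.
Copeland scores (wins − losses):
  Kestrel: 2 − 0 = 2
  Apollo: 1 − 1 = 0
  Harbor: 0 − 2 = -2
Kestrel has the best Copeland score.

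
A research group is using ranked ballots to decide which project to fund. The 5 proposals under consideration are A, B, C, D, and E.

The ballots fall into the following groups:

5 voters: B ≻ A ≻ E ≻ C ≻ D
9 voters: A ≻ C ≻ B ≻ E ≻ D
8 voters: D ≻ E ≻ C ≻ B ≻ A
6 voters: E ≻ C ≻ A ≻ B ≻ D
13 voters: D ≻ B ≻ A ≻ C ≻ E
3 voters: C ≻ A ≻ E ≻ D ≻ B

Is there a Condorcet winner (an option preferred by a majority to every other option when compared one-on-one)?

No

Head-to-head results (44 voters total):
A vs B: B wins 26–18.
A vs C: A wins 27–17.
A vs D: A wins 23–21.
A vs E: A wins 30–14.
B vs C: C wins 26–18.
B vs D: D wins 24–20.
B vs E: B wins 27–17.
C vs D: C wins 23–21.
C vs E: C wins 25–19.
D vs E: E wins 23–21.
No candidate beats all others: A beats C beats B beats A, a majority cycle.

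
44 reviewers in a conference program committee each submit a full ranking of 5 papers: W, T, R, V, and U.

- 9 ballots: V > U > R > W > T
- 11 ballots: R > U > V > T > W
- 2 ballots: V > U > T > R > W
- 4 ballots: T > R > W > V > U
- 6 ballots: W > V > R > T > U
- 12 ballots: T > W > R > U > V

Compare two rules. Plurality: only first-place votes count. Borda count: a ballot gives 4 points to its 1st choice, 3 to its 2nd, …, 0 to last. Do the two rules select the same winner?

Plurality first-place counts: W 6, T 16, R 11, V 11, U 0 → T.
Borda totals: W 77, T 85, R 112, V 88, U 78 → R.
The two rules disagree: plurality picks T, Borda picks R.

No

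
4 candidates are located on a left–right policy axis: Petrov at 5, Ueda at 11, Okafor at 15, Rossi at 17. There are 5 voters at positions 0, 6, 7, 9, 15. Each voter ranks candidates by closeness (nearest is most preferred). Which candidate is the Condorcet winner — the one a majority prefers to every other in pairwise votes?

With single-peaked preferences on a line, the Condorcet winner is the candidate closest to the median voter.
The median voter (position 7) is closest to Petrov at 5.
Check: Petrov vs Ueda — voters closer to Petrov: 3 of 5.

Petrov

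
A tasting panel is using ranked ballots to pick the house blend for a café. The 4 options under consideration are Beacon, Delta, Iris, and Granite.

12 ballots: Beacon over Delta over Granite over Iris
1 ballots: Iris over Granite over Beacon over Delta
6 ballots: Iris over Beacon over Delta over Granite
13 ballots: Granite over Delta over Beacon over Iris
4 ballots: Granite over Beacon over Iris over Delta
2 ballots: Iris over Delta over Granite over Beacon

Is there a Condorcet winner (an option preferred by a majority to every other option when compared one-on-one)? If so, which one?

Head-to-head results (38 voters total):
Beacon vs Delta: Beacon wins 23–15.
Beacon vs Iris: Beacon wins 29–9.
Beacon vs Granite: Granite wins 20–18.
Delta vs Iris: Delta wins 25–13.
Delta vs Granite: Delta wins 20–18.
Iris vs Granite: Granite wins 29–9.
No candidate beats all others: Beacon beats Delta beats Granite beats Beacon, a majority cycle.

None — there is no Condorcet winner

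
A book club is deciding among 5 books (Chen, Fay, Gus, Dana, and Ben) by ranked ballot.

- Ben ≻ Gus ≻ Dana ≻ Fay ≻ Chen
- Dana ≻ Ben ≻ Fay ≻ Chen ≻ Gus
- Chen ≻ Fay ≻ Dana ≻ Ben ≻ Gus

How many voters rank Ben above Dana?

Ballots ranking Ben above Dana: 1.
Ballots ranking Dana above Ben: 2.
So 1 of 3 voters prefer Ben to Dana.

1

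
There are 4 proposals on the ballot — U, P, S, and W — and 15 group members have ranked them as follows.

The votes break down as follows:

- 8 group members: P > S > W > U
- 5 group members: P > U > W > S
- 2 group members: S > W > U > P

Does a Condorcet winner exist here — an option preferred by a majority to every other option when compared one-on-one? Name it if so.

Head-to-head results (15 voters total):
U vs P: P wins 13–2.
U vs S: S wins 10–5.
U vs W: W wins 10–5.
P vs S: P wins 13–2.
P vs W: P wins 13–2.
S vs W: S wins 10–5.
P beats each rival — U (13–2), S (13–2), W (13–2) — so P is the Condorcet winner.

P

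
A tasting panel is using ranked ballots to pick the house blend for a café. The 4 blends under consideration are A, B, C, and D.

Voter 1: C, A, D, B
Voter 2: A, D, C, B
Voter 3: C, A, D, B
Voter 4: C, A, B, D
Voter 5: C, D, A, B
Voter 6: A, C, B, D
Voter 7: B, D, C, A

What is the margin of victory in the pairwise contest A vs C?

3

Ballots ranking A above C: 2.
Ballots ranking C above A: 5.
C wins 5–2, a margin of 3.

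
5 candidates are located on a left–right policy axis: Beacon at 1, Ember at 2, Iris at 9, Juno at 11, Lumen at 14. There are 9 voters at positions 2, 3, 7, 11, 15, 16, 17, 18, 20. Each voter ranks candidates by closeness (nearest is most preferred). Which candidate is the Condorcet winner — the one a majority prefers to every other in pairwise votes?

Lumen

With single-peaked preferences on a line, the Condorcet winner is the candidate closest to the median voter.
The median voter (position 15) is closest to Lumen at 14.
Check: Lumen vs Ember — voters closer to Lumen: 6 of 9.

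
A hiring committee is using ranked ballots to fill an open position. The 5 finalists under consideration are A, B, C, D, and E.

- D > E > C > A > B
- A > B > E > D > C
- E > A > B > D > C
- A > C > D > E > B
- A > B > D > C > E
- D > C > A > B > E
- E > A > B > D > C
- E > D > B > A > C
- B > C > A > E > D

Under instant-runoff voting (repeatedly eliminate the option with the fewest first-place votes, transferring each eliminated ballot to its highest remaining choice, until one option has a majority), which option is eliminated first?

Round 1: A 3, E 3, D 2, B 1, C 0. C has the fewest and is eliminated.
Round 2: A 3, E 3, D 2, B 1. B has the fewest and is eliminated.
Round 3: A 4, E 3, D 2. D has the fewest and is eliminated.
Round 4: A 5, E 4. A has a majority.

C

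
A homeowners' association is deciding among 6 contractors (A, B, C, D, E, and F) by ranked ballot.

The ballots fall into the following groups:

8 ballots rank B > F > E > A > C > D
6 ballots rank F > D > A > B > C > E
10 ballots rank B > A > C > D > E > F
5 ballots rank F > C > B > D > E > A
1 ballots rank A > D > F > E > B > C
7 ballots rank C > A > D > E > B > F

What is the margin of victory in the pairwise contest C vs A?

Ballots ranking C above A: 5+7 = 12.
Ballots ranking A above C: 8+6+10+1 = 25.
A wins 25–12, a margin of 13.

13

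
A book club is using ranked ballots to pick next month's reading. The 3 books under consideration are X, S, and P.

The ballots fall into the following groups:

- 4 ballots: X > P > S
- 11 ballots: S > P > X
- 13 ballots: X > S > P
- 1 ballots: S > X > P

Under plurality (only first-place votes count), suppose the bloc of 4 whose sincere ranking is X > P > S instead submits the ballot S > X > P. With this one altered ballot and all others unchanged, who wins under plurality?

First-place totals with the altered ballot: X 13, S 16, P 0.
The switch changes the winner from X to S.

S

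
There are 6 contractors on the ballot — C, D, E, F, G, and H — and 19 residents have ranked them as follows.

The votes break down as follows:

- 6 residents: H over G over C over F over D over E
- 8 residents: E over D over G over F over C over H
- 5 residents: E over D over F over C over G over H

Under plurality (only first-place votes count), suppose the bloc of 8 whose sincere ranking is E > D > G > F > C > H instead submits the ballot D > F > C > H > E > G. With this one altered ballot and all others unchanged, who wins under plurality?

D

First-place totals with the altered ballot: C 0, D 8, E 5, F 0, G 0, H 6.
The switch changes the winner from E to D.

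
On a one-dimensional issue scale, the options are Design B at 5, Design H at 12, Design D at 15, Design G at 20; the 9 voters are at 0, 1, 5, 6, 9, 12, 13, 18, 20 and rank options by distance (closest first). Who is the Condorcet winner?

With single-peaked preferences on a line, the Condorcet winner is the candidate closest to the median voter.
The median voter (position 9) is closest to Design H at 12.
Check: Design H vs Design D — voters closer to Design H: 7 of 9.

Design H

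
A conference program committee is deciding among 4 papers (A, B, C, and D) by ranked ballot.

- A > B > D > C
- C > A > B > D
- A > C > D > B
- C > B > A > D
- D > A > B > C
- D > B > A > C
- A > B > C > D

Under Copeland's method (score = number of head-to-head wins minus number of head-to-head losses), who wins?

A

Pairwise results:
  A vs B: A wins 5–2.
  A vs C: A wins 5–2.
  A vs D: A wins 5–2.
  B vs C: B wins 4–3.
  B vs D: B wins 4–3.
  C vs D: C wins 4–3.
Copeland scores (wins − losses):
  A: 3 − 0 = 3
  B: 2 − 1 = 1
  C: 1 − 2 = -1
  D: 0 − 3 = -3
A has the best Copeland score.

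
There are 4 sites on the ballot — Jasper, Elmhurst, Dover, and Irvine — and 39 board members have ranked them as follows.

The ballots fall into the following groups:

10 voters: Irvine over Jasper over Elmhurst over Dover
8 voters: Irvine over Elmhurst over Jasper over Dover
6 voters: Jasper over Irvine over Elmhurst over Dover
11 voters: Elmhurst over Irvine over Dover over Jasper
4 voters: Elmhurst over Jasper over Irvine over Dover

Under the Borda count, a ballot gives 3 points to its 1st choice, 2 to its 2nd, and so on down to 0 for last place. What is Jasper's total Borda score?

54

Borda scores:
  Jasper: 10·2 + 8·1 + 6·3 + 11·0 + 4·2 = 54
  Elmhurst: 10·1 + 8·2 + 6·1 + 11·3 + 4·3 = 77
  Dover: 10·0 + 8·0 + 6·0 + 11·1 + 4·0 = 11
  Irvine: 10·3 + 8·3 + 6·2 + 11·2 + 4·1 = 92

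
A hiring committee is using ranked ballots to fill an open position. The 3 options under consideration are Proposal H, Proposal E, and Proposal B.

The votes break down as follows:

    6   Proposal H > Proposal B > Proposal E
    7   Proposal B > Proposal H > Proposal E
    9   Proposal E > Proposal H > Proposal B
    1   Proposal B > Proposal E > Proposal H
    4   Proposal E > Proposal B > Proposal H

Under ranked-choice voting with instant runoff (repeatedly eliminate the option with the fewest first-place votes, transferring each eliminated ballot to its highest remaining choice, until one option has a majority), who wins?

Proposal B

Round 1: Proposal E 13, Proposal B 8, Proposal H 6. Proposal H has the fewest and is eliminated.
Round 2: Proposal B 14, Proposal E 13. Proposal B has a majority.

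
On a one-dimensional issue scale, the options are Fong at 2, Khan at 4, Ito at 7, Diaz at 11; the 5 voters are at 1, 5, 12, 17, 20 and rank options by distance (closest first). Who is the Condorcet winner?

Diaz

With single-peaked preferences on a line, the Condorcet winner is the candidate closest to the median voter.
The median voter (position 12) is closest to Diaz at 11.
Check: Diaz vs Ito — voters closer to Diaz: 3 of 5.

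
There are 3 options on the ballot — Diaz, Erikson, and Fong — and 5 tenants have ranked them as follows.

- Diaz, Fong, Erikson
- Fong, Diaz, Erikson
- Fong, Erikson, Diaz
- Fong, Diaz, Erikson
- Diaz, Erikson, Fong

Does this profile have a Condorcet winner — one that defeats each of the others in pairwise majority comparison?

Head-to-head results (5 voters total):
Diaz vs Erikson: Diaz wins 4–1.
Diaz vs Fong: Fong wins 3–2.
Erikson vs Fong: Fong wins 4–1.
Fong beats each rival — Diaz (3–2), Erikson (4–1) — so Fong is the Condorcet winner.

Yes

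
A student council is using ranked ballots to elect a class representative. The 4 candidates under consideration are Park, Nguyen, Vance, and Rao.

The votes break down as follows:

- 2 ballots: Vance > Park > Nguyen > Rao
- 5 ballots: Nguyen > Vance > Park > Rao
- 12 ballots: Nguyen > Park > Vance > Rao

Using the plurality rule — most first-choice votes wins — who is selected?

Nguyen

First-place vote totals:
  Park: 0
  Nguyen: 17
  Vance: 2
  Rao: 0
Nguyen has the most first-place votes.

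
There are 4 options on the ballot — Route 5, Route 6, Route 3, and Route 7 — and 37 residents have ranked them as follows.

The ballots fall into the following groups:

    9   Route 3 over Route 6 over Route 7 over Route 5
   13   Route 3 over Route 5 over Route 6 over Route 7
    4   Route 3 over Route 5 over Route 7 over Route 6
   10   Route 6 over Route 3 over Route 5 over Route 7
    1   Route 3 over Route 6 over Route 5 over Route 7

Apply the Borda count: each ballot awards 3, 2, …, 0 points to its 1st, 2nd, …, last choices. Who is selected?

Borda scores:
  Route 5: 9·0 + 13·2 + 4·2 + 10·1 + 1 = 45
  Route 6: 9·2 + 13·1 + 4·0 + 10·3 + 2 = 63
  Route 3: 9·3 + 13·3 + 4·3 + 10·2 + 3 = 101
  Route 7: 9·1 + 13·0 + 4·1 + 10·0 + 0 = 13
Route 3 has the highest total.

Route 3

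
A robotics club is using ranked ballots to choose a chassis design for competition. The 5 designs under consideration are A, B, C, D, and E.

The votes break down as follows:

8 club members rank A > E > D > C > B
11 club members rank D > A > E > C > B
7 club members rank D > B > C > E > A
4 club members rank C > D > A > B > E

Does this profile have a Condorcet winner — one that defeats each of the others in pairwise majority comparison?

Yes

Head-to-head results (30 voters total):
A vs B: A wins 23–7.
A vs C: A wins 19–11.
A vs D: D wins 22–8.
A vs E: A wins 23–7.
B vs C: C wins 23–7.
B vs D: D wins 30–0.
B vs E: E wins 19–11.
C vs D: D wins 26–4.
C vs E: E wins 19–11.
D vs E: D wins 22–8.
D beats each rival — A (22–8), B (30–0), C (26–4), E (22–8) — so D is the Condorcet winner.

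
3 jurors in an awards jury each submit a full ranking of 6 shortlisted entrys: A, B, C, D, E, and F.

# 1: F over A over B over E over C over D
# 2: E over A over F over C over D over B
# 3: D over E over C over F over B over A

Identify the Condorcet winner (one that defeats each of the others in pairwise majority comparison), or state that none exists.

E

Head-to-head results (3 voters total):
A vs B: A wins 2–1.
A vs C: A wins 2–1.
A vs D: A wins 2–1.
A vs E: E wins 2–1.
A vs F: F wins 2–1.
B vs C: C wins 2–1.
B vs D: D wins 2–1.
B vs E: E wins 2–1.
B vs F: F wins 3–0.
C vs D: C wins 2–1.
C vs E: E wins 3–0.
C vs F: F wins 2–1.
D vs E: E wins 2–1.
D vs F: F wins 2–1.
E vs F: E wins 2–1.
E beats each rival — A (2–1), B (2–1), C (3–0), D (2–1), F (2–1) — so E is the Condorcet winner.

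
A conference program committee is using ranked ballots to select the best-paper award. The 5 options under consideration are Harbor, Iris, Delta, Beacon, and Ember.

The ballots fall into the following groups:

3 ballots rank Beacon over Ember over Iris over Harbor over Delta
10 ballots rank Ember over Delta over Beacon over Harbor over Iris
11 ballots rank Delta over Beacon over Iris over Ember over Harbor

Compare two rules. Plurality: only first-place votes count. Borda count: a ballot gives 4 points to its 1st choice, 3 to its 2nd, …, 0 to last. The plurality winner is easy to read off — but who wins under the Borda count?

Delta

Plurality first-place counts: Harbor 0, Iris 0, Delta 11, Beacon 3, Ember 10 → Delta.
Borda totals: Harbor 13, Iris 28, Delta 74, Beacon 65, Ember 60 → Delta.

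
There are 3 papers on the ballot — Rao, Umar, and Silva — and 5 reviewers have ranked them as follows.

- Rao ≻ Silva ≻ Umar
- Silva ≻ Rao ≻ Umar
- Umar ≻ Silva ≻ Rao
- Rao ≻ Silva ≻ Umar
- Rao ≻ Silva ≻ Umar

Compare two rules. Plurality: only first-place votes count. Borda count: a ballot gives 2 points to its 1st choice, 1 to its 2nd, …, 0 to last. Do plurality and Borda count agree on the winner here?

Yes

Plurality first-place counts: Rao 3, Umar 1, Silva 1 → Rao.
Borda totals: Rao 7, Umar 2, Silva 6 → Rao.
The two rules agree on Rao.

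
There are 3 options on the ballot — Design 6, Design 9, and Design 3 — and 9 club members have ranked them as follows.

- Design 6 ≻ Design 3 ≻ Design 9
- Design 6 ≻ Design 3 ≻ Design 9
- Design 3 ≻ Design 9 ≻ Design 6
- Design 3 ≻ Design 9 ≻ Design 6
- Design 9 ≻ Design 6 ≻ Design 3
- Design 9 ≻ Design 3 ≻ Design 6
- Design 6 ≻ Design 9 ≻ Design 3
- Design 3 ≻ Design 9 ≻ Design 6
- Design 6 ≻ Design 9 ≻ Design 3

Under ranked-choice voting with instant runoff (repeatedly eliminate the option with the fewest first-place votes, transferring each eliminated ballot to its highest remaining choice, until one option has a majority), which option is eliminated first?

Design 9

Round 1: Design 6 4, Design 3 3, Design 9 2. Design 9 has the fewest and is eliminated.
Round 2: Design 6 5, Design 3 4. Design 6 has a majority.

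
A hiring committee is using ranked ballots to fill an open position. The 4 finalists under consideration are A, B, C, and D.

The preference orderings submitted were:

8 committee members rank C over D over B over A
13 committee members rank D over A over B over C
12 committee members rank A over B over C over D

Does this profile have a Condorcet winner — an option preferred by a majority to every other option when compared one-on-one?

Head-to-head results (33 voters total):
A vs B: A wins 25–8.
A vs C: A wins 25–8.
A vs D: D wins 21–12.
B vs C: B wins 25–8.
B vs D: D wins 21–12.
C vs D: C wins 20–13.
No candidate beats all others: A beats C beats D beats A, a majority cycle.

No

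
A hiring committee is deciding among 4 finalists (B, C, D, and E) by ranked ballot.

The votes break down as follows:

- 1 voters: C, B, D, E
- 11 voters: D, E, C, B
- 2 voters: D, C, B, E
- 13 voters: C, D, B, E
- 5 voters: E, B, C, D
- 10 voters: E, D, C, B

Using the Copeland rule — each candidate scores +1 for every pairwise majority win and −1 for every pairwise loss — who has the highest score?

Pairwise results:
  B vs C: C wins 37–5.
  B vs D: D wins 36–6.
  B vs E: E wins 26–16.
  C vs D: D wins 23–19.
  C vs E: E wins 26–16.
  D vs E: D wins 27–15.
Copeland scores (wins − losses):
  B: 0 − 3 = -3
  C: 1 − 2 = -1
  D: 3 − 0 = 3
  E: 2 − 1 = 1
D has the best Copeland score.

D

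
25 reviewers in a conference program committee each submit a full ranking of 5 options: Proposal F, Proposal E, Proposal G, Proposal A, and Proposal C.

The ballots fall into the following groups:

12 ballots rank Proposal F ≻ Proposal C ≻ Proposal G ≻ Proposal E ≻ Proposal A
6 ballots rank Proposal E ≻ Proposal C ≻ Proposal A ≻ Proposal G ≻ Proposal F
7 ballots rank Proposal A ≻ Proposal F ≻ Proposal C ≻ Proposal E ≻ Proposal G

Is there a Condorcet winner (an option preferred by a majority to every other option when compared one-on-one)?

Head-to-head results (25 voters total):
Proposal F vs Proposal E: Proposal F wins 19–6.
Proposal F vs Proposal G: Proposal F wins 19–6.
Proposal F vs Proposal A: Proposal A wins 13–12.
Proposal F vs Proposal C: Proposal F wins 19–6.
Proposal E vs Proposal G: Proposal E wins 13–12.
Proposal E vs Proposal A: Proposal E wins 18–7.
Proposal E vs Proposal C: Proposal C wins 19–6.
Proposal G vs Proposal A: Proposal A wins 13–12.
Proposal G vs Proposal C: Proposal C wins 25–0.
Proposal A vs Proposal C: Proposal C wins 18–7.
No candidate beats all others: Proposal F beats Proposal E beats Proposal A beats Proposal F, a majority cycle.

No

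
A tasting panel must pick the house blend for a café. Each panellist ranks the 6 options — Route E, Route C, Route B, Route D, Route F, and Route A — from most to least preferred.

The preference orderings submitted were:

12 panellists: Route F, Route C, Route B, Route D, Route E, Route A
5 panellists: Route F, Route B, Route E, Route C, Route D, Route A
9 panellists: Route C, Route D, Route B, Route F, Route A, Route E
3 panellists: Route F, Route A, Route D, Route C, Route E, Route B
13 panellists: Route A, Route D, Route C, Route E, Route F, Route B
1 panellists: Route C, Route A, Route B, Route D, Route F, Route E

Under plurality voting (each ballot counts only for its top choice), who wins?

First-place vote totals:
  Route E: 0
  Route C: 10
  Route B: 0
  Route D: 0
  Route F: 20
  Route A: 13
Route F has the most first-place votes.

Route F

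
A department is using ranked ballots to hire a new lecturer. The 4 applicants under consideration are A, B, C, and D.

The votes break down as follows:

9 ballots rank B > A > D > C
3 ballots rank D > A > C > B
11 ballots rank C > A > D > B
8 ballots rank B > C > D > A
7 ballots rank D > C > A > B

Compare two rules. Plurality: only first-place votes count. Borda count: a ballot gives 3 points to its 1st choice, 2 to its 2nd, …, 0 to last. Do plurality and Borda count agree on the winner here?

No

Plurality first-place counts: A 0, B 17, C 11, D 10 → B.
Borda totals: A 53, B 51, C 66, D 58 → C.
The two rules disagree: plurality picks B, Borda picks C.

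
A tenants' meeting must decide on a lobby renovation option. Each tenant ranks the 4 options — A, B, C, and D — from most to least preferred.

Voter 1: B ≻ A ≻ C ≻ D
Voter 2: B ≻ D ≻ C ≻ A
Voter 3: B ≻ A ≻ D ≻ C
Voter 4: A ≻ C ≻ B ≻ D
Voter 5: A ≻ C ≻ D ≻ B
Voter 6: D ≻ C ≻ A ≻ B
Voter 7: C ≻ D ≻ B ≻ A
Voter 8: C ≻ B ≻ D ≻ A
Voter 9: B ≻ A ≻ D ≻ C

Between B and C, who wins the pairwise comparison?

Ballots ranking B above C: 4.
Ballots ranking C above B: 5.
C wins the head-to-head, 5–4.

C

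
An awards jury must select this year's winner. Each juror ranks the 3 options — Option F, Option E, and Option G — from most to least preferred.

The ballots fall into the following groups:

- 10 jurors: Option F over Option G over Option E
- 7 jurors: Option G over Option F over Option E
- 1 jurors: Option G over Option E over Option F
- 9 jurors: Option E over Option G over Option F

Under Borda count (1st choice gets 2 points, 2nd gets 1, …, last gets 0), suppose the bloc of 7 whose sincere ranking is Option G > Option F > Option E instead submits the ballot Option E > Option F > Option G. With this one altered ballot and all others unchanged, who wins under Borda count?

Option E

Borda totals with the altered ballot: Option F 27, Option E 33, Option G 21.
The switch changes the winner from Option G to Option E.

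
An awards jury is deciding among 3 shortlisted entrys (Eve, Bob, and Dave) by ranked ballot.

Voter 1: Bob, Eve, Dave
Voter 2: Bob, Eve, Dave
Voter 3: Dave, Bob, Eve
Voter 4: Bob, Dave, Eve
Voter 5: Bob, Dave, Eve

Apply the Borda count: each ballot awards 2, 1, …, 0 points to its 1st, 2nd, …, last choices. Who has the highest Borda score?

Borda scores:
  Eve: 1 + 1 + 0 + 0 + 0 = 2
  Bob: 2 + 2 + 1 + 2 + 2 = 9
  Dave: 0 + 0 + 2 + 1 + 1 = 4
Bob has the highest total.

Bob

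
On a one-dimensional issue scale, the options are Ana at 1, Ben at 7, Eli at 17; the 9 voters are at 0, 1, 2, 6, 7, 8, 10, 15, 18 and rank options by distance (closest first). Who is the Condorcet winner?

With single-peaked preferences on a line, the Condorcet winner is the candidate closest to the median voter.
The median voter (position 7) is closest to Ben at 7.
Check: Ben vs Ana — voters closer to Ben: 6 of 9.

Ben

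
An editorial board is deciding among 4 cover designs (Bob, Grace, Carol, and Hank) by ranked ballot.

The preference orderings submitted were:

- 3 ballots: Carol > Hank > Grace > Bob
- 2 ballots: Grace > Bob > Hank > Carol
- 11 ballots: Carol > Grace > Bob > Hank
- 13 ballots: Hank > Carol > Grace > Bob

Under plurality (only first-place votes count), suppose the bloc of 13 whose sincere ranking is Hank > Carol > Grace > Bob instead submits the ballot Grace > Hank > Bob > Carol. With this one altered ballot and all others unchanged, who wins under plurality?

First-place totals with the altered ballot: Bob 0, Grace 15, Carol 14, Hank 0.
The switch changes the winner from Carol to Grace.

Grace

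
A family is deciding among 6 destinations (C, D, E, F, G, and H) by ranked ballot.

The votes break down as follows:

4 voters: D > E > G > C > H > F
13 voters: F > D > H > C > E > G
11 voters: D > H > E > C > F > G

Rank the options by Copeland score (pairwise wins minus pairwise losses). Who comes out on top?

D

Pairwise results:
  C vs D: D wins 28–0.
  C vs E: E wins 15–13.
  C vs F: C wins 15–13.
  C vs G: C wins 24–4.
  C vs H: H wins 24–4.
  D vs E: D wins 28–0.
  D vs F: D wins 15–13.
  D vs G: D wins 28–0.
  D vs H: D wins 28–0.
  E vs F: E wins 15–13.
  E vs G: E wins 28–0.
  E vs H: H wins 24–4.
  F vs G: F wins 24–4.
  F vs H: H wins 15–13.
  G vs H: H wins 24–4.
Copeland scores (wins − losses):
  C: 2 − 3 = -1
  D: 5 − 0 = 5
  E: 3 − 2 = 1
  F: 1 − 4 = -3
  G: 0 − 5 = -5
  H: 4 − 1 = 3
D has the best Copeland score.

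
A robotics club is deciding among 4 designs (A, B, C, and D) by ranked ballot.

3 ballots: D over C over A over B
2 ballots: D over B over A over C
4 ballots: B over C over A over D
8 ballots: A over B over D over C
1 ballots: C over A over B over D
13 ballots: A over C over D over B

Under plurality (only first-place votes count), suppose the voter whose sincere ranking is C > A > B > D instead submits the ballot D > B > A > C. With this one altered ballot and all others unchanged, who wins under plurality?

A

First-place totals with the altered ballot: A 21, B 4, C 0, D 6.
The winner is unchanged: still A.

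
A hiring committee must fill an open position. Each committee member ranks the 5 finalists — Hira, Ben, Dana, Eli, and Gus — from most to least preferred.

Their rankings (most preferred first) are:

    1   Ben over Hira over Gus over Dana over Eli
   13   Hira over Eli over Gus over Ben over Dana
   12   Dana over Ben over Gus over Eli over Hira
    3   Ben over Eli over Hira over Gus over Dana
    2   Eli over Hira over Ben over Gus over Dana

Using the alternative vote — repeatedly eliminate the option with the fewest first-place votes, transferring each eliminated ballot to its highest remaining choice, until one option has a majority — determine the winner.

Hira

Round 1: Hira 13, Dana 12, Ben 4, Eli 2, Gus 0. Gus has the fewest and is eliminated.
Round 2: Hira 13, Dana 12, Ben 4, Eli 2. Eli has the fewest and is eliminated.
Round 3: Hira 15, Dana 12, Ben 4. Ben has the fewest and is eliminated.
Round 4: Hira 19, Dana 12. Hira has a majority.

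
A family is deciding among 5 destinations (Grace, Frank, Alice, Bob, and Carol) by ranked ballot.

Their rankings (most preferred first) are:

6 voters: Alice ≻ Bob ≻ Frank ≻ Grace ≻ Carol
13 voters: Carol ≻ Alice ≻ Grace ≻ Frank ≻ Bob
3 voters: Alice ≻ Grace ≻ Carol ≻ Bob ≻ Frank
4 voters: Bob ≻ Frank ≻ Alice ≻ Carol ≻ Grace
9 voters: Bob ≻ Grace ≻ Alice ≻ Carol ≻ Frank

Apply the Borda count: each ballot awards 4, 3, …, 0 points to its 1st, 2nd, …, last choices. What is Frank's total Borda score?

37

Borda scores:
  Grace: 6·1 + 13·2 + 3·3 + 4·0 + 9·3 = 68
  Frank: 6·2 + 13·1 + 3·0 + 4·3 + 9·0 = 37
  Alice: 6·4 + 13·3 + 3·4 + 4·2 + 9·2 = 101
  Bob: 6·3 + 13·0 + 3·1 + 4·4 + 9·4 = 73
  Carol: 6·0 + 13·4 + 3·2 + 4·1 + 9·1 = 71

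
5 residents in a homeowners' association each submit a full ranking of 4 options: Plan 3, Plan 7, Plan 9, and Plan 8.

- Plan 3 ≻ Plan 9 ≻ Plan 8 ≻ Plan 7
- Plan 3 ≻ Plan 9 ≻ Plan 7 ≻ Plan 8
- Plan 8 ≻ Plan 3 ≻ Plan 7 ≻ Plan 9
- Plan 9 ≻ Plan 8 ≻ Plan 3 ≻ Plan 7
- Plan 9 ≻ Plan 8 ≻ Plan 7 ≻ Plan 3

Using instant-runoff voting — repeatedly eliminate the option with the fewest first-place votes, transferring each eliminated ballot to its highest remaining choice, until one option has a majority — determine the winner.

Round 1: Plan 3 2, Plan 9 2, Plan 8 1, Plan 7 0. Plan 7 has the fewest and is eliminated.
Round 2: Plan 3 2, Plan 9 2, Plan 8 1. Plan 8 has the fewest and is eliminated.
Round 3: Plan 3 3, Plan 9 2. Plan 3 has a majority.

Plan 3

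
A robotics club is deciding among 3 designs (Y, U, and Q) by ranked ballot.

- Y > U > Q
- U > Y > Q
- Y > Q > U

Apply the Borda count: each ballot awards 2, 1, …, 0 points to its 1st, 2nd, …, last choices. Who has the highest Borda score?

Borda scores:
  Y: 2 + 1 + 2 = 5
  U: 1 + 2 + 0 = 3
  Q: 0 + 0 + 1 = 1
Y has the highest total.

Y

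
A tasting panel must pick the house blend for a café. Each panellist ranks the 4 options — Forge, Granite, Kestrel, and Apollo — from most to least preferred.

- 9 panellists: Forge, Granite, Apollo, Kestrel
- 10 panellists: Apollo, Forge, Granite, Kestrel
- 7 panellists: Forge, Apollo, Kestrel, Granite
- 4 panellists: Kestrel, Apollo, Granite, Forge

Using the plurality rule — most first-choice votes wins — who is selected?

First-place vote totals:
  Forge: 16
  Granite: 0
  Kestrel: 4
  Apollo: 10
Forge has the most first-place votes.

Forge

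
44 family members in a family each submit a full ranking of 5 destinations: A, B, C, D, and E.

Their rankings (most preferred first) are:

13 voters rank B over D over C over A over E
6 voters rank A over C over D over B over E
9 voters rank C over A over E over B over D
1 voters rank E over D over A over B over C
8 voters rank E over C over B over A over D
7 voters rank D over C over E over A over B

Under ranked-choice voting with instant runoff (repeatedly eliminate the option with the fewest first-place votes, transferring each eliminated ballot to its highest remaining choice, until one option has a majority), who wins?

C

Round 1: B 13, C 9, E 9, D 7, A 6. A has the fewest and is eliminated.
Round 2: C 15, B 13, E 9, D 7. D has the fewest and is eliminated.
Round 3: C 22, B 13, E 9. E has the fewest and is eliminated.
Round 4: C 30, B 14. C has a majority.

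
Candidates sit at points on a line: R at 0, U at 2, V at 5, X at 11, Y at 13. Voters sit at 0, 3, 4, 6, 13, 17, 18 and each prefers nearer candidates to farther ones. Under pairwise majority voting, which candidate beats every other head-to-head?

With single-peaked preferences on a line, the Condorcet winner is the candidate closest to the median voter.
The median voter (position 6) is closest to V at 5.
Check: V vs U — voters closer to V: 5 of 7.

V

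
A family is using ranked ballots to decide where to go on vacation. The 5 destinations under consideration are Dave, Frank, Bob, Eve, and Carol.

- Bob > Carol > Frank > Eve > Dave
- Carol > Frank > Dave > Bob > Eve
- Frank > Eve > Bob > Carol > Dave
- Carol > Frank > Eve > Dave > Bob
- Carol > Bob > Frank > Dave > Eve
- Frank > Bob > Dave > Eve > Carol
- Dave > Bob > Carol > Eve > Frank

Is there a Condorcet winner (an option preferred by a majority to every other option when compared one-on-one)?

No

Head-to-head results (7 voters total):
Dave vs Frank: Frank wins 6–1.
Dave vs Bob: Bob wins 4–3.
Dave vs Eve: Dave wins 4–3.
Dave vs Carol: Carol wins 5–2.
Frank vs Bob: Frank wins 4–3.
Frank vs Eve: Frank wins 6–1.
Frank vs Carol: Carol wins 5–2.
Bob vs Eve: Bob wins 5–2.
Bob vs Carol: Bob wins 4–3.
Eve vs Carol: Carol wins 5–2.
No candidate beats all others: Frank beats Bob beats Carol beats Frank, a majority cycle.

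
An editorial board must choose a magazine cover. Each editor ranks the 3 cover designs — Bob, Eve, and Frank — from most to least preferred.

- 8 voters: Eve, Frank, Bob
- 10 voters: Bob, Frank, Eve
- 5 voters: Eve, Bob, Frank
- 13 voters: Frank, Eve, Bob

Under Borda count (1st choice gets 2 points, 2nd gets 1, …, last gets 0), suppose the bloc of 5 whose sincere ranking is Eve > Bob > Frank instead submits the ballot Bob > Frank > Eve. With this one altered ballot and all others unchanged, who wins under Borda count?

Borda totals with the altered ballot: Bob 30, Eve 29, Frank 49.
The winner is unchanged: still Frank.

Frank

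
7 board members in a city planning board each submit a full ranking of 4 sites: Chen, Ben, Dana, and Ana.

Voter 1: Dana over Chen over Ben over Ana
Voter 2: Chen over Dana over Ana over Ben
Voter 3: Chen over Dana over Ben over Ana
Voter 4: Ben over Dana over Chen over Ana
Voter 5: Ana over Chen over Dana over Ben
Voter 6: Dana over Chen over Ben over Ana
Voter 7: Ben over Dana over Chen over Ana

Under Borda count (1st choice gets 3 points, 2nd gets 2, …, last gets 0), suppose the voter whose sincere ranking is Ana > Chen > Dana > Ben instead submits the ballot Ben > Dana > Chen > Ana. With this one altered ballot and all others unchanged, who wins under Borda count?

Borda totals with the altered ballot: Chen 13, Ben 12, Dana 16, Ana 1.
The winner is unchanged: still Dana.

Dana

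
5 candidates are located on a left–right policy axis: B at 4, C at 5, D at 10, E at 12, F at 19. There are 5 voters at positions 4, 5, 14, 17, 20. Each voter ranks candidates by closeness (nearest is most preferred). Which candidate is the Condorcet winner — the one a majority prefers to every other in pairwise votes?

With single-peaked preferences on a line, the Condorcet winner is the candidate closest to the median voter.
The median voter (position 14) is closest to E at 12.
Check: E vs F — voters closer to E: 3 of 5.

E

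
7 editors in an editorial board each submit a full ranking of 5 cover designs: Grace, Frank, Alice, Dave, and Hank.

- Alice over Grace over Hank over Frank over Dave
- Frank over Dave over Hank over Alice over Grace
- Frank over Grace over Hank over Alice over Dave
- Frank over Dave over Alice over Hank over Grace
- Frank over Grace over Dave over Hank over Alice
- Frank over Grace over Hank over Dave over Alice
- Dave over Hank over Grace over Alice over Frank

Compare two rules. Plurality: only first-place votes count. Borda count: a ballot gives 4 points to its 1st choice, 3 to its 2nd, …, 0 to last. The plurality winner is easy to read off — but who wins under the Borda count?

Frank

Plurality first-place counts: Grace 0, Frank 5, Alice 1, Dave 1, Hank 0 → Frank.
Borda totals: Grace 14, Frank 21, Alice 9, Dave 13, Hank 13 → Frank.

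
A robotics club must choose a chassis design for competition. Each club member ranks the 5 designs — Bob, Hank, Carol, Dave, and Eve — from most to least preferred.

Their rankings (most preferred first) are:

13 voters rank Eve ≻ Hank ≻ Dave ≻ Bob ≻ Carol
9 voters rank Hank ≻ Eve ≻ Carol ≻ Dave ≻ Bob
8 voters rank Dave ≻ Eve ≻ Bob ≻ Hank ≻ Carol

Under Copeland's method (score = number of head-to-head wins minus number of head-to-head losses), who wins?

Pairwise results:
  Bob vs Hank: Hank wins 22–8.
  Bob vs Carol: Bob wins 21–9.
  Bob vs Dave: Dave wins 30–0.
  Bob vs Eve: Eve wins 30–0.
  Hank vs Carol: Hank wins 30–0.
  Hank vs Dave: Hank wins 22–8.
  Hank vs Eve: Eve wins 21–9.
  Carol vs Dave: Dave wins 21–9.
  Carol vs Eve: Eve wins 30–0.
  Dave vs Eve: Eve wins 22–8.
Copeland scores (wins − losses):
  Bob: 1 − 3 = -2
  Hank: 3 − 1 = 2
  Carol: 0 − 4 = -4
  Dave: 2 − 2 = 0
  Eve: 4 − 0 = 4
Eve has the best Copeland score.

Eve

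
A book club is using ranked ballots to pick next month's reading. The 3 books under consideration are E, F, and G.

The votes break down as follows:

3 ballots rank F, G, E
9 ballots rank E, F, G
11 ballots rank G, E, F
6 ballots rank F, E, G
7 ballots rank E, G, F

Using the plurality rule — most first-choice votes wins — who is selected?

E

First-place vote totals:
  E: 16
  F: 9
  G: 11
E has the most first-place votes.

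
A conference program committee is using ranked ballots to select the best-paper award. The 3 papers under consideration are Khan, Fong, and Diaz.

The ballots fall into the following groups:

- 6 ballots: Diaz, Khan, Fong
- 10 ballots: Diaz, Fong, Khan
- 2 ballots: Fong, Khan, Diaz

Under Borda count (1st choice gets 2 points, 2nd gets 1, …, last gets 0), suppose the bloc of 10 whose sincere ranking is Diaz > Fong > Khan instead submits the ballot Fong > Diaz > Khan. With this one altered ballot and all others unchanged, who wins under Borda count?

Fong

Borda totals with the altered ballot: Khan 8, Fong 24, Diaz 22.
The switch changes the winner from Diaz to Fong.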